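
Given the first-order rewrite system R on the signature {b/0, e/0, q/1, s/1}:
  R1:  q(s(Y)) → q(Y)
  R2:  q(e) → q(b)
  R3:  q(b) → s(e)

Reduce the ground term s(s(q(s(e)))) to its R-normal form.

1. s(s(q(s(e))))  →  s(s(q(e)))   [R1 at 1.1]
2. s(s(q(e)))  →  s(s(q(b)))   [R2 at 1.1]
3. s(s(q(b)))  →  s(s(s(e)))   [R3 at 1.1]

s(s(s(e)))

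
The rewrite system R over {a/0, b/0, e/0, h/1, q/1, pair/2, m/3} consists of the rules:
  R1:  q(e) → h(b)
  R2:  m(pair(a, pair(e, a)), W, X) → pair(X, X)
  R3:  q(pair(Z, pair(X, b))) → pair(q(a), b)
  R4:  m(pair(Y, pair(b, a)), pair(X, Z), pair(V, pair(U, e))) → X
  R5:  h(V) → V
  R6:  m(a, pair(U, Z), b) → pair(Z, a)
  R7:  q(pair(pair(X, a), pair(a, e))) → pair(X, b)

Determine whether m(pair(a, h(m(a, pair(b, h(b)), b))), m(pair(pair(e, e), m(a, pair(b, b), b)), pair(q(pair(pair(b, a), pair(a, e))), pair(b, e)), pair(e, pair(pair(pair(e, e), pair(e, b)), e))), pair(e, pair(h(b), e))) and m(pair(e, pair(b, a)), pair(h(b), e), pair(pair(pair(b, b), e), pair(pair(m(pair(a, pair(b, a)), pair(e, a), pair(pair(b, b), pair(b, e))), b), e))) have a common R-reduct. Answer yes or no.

yes — NF(t₁) = b, NF(t₂) = b

Reduce t₁ = m(pair(a, h(m(a, pair(b, h(b)), b))), m(pair(pair(e, e), m(a, pair(b, b), b)), pair(q(pair(pair(b, a), pair(a, e))), pair(b, e)), pair(e, pair(pair(pair(e, e), pair(e, b)), e))), pair(e, pair(h(b), e))):
1. m(pair(a, h(m(a, pair(b, h(b)), b))), m(pair(pair(e, e), m(a, pair(b, b), b)), pair(q(pair(pair(b, a), pair(a, e))), pair(b, e)), pair(e, pair(pair(pair(e, e), pair(e, b)), e))), pair(e, pair(h(b), e)))  →  m(pair(a, m(a, pair(b, h(b)), b)), m(pair(pair(e, e), m(a, pair(b, b), b)), pair(q(pair(pair(b, a), pair(a, e))), pair(b, e)), pair(e, pair(pair(pair(e, e), pair(e, b)), e))), pair(e, pair(h(b), e)))   [R5 at 1.2]
2. m(pair(a, m(a, pair(b, h(b)), b)), m(pair(pair(e, e), m(a, pair(b, b), b)), pair(q(pair(pair(b, a), pair(a, e))), pair(b, e)), pair(e, pair(pair(pair(e, e), pair(e, b)), e))), pair(e, pair(h(b), e)))  →  m(pair(a, pair(h(b), a)), m(pair(pair(e, e), m(a, pair(b, b), b)), pair(q(pair(pair(b, a), pair(a, e))), pair(b, e)), pair(e, pair(pair(pair(e, e), pair(e, b)), e))), pair(e, pair(h(b), e)))   [R6 at 1.2]
3. m(pair(a, pair(h(b), a)), m(pair(pair(e, e), m(a, pair(b, b), b)), pair(q(pair(pair(b, a), pair(a, e))), pair(b, e)), pair(e, pair(pair(pair(e, e), pair(e, b)), e))), pair(e, pair(h(b), e)))  →  m(pair(a, pair(b, a)), m(pair(pair(e, e), m(a, pair(b, b), b)), pair(q(pair(pair(b, a), pair(a, e))), pair(b, e)), pair(e, pair(pair(pair(e, e), pair(e, b)), e))), pair(e, pair(h(b), e)))   [R5 at 1.2.1]
4. m(pair(a, pair(b, a)), m(pair(pair(e, e), m(a, pair(b, b), b)), pair(q(pair(pair(b, a), pair(a, e))), pair(b, e)), pair(e, pair(pair(pair(e, e), pair(e, b)), e))), pair(e, pair(h(b), e)))  →  m(pair(a, pair(b, a)), m(pair(pair(e, e), pair(b, a)), pair(q(pair(pair(b, a), pair(a, e))), pair(b, e)), pair(e, pair(pair(pair(e, e), pair(e, b)), e))), pair(e, pair(h(b), e)))   [R6 at 2.1.2]
5. m(pair(a, pair(b, a)), m(pair(pair(e, e), pair(b, a)), pair(q(pair(pair(b, a), pair(a, e))), pair(b, e)), pair(e, pair(pair(pair(e, e), pair(e, b)), e))), pair(e, pair(h(b), e)))  →  m(pair(a, pair(b, a)), q(pair(pair(b, a), pair(a, e))), pair(e, pair(h(b), e)))   [R4 at 2]
6. m(pair(a, pair(b, a)), q(pair(pair(b, a), pair(a, e))), pair(e, pair(h(b), e)))  →  m(pair(a, pair(b, a)), pair(b, b), pair(e, pair(h(b), e)))   [R7 at 2]
7. m(pair(a, pair(b, a)), pair(b, b), pair(e, pair(h(b), e)))  →  b   [R4 at ε]

Reduce t₂ = m(pair(e, pair(b, a)), pair(h(b), e), pair(pair(pair(b, b), e), pair(pair(m(pair(a, pair(b, a)), pair(e, a), pair(pair(b, b), pair(b, e))), b), e))):
1. m(pair(e, pair(b, a)), pair(h(b), e), pair(pair(pair(b, b), e), pair(pair(m(pair(a, pair(b, a)), pair(e, a), pair(pair(b, b), pair(b, e))), b), e)))  →  h(b)   [R4 at ε]
2. h(b)  →  b   [R5 at ε]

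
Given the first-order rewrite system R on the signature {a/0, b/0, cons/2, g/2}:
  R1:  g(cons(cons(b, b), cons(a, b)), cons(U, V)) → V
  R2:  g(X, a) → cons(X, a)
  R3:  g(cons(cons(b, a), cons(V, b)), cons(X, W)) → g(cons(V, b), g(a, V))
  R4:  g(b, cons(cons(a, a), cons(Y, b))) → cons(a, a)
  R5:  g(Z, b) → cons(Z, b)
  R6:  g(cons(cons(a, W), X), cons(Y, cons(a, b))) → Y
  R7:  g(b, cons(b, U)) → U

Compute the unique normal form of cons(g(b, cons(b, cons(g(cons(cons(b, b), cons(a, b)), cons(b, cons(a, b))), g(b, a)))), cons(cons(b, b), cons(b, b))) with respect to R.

cons(cons(cons(a, b), cons(b, a)), cons(cons(b, b), cons(b, b)))

1. cons(g(b, cons(b, cons(g(cons(cons(b, b), cons(a, b)), cons(b, cons(a, b))), g(b, a)))), cons(cons(b, b), cons(b, b)))  →  cons(cons(g(cons(cons(b, b), cons(a, b)), cons(b, cons(a, b))), g(b, a)), cons(cons(b, b), cons(b, b)))   [R7 at 1]
2. cons(cons(g(cons(cons(b, b), cons(a, b)), cons(b, cons(a, b))), g(b, a)), cons(cons(b, b), cons(b, b)))  →  cons(cons(cons(a, b), g(b, a)), cons(cons(b, b), cons(b, b)))   [R1 at 1.1]
3. cons(cons(cons(a, b), g(b, a)), cons(cons(b, b), cons(b, b)))  →  cons(cons(cons(a, b), cons(b, a)), cons(cons(b, b), cons(b, b)))   [R2 at 1.2]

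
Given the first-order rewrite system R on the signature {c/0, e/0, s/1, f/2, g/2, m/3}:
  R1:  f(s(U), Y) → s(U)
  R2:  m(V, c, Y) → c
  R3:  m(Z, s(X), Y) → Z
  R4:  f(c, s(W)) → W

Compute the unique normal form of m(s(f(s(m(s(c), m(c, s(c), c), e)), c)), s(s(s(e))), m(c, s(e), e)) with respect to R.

s(s(c))

1. m(s(f(s(m(s(c), m(c, s(c), c), e)), c)), s(s(s(e))), m(c, s(e), e))  →  s(f(s(m(s(c), m(c, s(c), c), e)), c))   [R3 at ε]
2. s(f(s(m(s(c), m(c, s(c), c), e)), c))  →  s(s(m(s(c), m(c, s(c), c), e)))   [R1 at 1]
3. s(s(m(s(c), m(c, s(c), c), e)))  →  s(s(m(s(c), c, e)))   [R3 at 1.1.2]
4. s(s(m(s(c), c, e)))  →  s(s(c))   [R2 at 1.1]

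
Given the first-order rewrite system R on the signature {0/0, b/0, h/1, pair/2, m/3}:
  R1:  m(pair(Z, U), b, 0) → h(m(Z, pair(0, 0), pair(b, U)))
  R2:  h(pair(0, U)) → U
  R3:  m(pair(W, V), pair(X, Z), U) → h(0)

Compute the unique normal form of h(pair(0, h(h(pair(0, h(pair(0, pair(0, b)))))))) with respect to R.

1. h(pair(0, h(h(pair(0, h(pair(0, pair(0, b))))))))  →  h(h(pair(0, h(pair(0, pair(0, b))))))   [R2 at ε]
2. h(h(pair(0, h(pair(0, pair(0, b))))))  →  h(h(pair(0, pair(0, b))))   [R2 at 1]
3. h(h(pair(0, pair(0, b))))  →  h(pair(0, b))   [R2 at 1]
4. h(pair(0, b))  →  b   [R2 at ε]

b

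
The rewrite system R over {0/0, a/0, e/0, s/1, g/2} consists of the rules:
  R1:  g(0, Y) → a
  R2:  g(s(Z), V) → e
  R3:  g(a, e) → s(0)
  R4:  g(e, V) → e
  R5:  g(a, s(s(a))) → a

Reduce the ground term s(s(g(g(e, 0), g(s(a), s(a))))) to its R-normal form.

s(s(e))

1. s(s(g(g(e, 0), g(s(a), s(a)))))  →  s(s(g(e, g(s(a), s(a)))))   [R4 at 1.1.1]
2. s(s(g(e, g(s(a), s(a)))))  →  s(s(e))   [R4 at 1.1]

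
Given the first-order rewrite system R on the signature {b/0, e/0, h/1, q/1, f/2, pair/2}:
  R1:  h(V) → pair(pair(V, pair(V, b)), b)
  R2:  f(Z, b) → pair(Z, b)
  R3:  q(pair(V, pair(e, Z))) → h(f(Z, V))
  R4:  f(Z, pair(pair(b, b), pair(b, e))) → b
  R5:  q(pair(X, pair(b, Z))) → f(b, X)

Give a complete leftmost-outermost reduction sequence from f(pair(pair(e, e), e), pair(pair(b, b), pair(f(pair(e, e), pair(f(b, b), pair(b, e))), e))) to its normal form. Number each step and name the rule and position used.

b

1. f(pair(pair(e, e), e), pair(pair(b, b), pair(f(pair(e, e), pair(f(b, b), pair(b, e))), e)))  →  f(pair(pair(e, e), e), pair(pair(b, b), pair(f(pair(e, e), pair(pair(b, b), pair(b, e))), e)))   [R2 at 2.2.1.2.1]
2. f(pair(pair(e, e), e), pair(pair(b, b), pair(f(pair(e, e), pair(pair(b, b), pair(b, e))), e)))  →  f(pair(pair(e, e), e), pair(pair(b, b), pair(b, e)))   [R4 at 2.2.1]
3. f(pair(pair(e, e), e), pair(pair(b, b), pair(b, e)))  →  b   [R4 at ε]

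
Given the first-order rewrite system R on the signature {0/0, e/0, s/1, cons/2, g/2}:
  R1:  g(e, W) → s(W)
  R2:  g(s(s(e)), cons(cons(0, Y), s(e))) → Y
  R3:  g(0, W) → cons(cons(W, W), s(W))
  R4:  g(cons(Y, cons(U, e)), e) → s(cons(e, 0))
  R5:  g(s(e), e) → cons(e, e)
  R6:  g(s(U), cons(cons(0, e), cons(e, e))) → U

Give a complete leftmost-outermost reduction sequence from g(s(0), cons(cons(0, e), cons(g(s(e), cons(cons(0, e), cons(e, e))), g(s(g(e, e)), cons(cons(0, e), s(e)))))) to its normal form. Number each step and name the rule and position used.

0

1. g(s(0), cons(cons(0, e), cons(g(s(e), cons(cons(0, e), cons(e, e))), g(s(g(e, e)), cons(cons(0, e), s(e))))))  →  g(s(0), cons(cons(0, e), cons(e, g(s(g(e, e)), cons(cons(0, e), s(e))))))   [R6 at 2.2.1]
2. g(s(0), cons(cons(0, e), cons(e, g(s(g(e, e)), cons(cons(0, e), s(e))))))  →  g(s(0), cons(cons(0, e), cons(e, g(s(s(e)), cons(cons(0, e), s(e))))))   [R1 at 2.2.2.1.1]
3. g(s(0), cons(cons(0, e), cons(e, g(s(s(e)), cons(cons(0, e), s(e))))))  →  g(s(0), cons(cons(0, e), cons(e, e)))   [R2 at 2.2.2]
4. g(s(0), cons(cons(0, e), cons(e, e)))  →  0   [R6 at ε]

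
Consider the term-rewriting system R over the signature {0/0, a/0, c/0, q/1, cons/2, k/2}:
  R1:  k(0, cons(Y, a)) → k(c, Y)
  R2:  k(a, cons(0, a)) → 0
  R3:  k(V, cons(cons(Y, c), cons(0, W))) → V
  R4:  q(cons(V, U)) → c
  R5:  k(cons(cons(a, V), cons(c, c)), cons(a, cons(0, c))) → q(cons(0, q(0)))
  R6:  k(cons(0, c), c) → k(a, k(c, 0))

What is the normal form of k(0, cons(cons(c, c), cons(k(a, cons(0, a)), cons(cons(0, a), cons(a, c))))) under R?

0

1. k(0, cons(cons(c, c), cons(k(a, cons(0, a)), cons(cons(0, a), cons(a, c)))))  →  k(0, cons(cons(c, c), cons(0, cons(cons(0, a), cons(a, c)))))   [R2 at 2.2.1]
2. k(0, cons(cons(c, c), cons(0, cons(cons(0, a), cons(a, c)))))  →  0   [R3 at ε]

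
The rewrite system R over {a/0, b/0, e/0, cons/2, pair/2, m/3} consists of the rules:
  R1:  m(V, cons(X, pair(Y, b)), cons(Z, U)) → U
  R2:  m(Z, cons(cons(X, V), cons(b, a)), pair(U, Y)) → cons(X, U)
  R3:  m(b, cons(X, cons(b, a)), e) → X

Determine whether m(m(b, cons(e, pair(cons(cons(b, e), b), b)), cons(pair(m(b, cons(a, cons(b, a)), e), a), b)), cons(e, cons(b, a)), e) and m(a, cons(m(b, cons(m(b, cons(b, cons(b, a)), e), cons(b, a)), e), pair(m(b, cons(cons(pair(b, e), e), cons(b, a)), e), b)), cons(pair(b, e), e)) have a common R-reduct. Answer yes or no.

Reduce t₁ = m(m(b, cons(e, pair(cons(cons(b, e), b), b)), cons(pair(m(b, cons(a, cons(b, a)), e), a), b)), cons(e, cons(b, a)), e):
1. m(m(b, cons(e, pair(cons(cons(b, e), b), b)), cons(pair(m(b, cons(a, cons(b, a)), e), a), b)), cons(e, cons(b, a)), e)  →  m(b, cons(e, cons(b, a)), e)   [R1 at 1]
2. m(b, cons(e, cons(b, a)), e)  →  e   [R3 at ε]

Reduce t₂ = m(a, cons(m(b, cons(m(b, cons(b, cons(b, a)), e), cons(b, a)), e), pair(m(b, cons(cons(pair(b, e), e), cons(b, a)), e), b)), cons(pair(b, e), e)):
1. m(a, cons(m(b, cons(m(b, cons(b, cons(b, a)), e), cons(b, a)), e), pair(m(b, cons(cons(pair(b, e), e), cons(b, a)), e), b)), cons(pair(b, e), e))  →  e   [R1 at ε]

yes — NF(t₁) = e, NF(t₂) = e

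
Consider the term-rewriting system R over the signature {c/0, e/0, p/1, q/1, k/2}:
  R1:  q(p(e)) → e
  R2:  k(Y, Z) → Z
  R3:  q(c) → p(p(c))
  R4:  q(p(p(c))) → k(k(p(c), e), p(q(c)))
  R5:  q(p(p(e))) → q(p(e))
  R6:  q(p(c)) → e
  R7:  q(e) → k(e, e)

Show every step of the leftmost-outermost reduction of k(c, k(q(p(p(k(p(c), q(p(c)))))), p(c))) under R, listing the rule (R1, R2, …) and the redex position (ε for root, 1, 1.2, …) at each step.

p(c)

1. k(c, k(q(p(p(k(p(c), q(p(c)))))), p(c)))  →  k(q(p(p(k(p(c), q(p(c)))))), p(c))   [R2 at ε]
2. k(q(p(p(k(p(c), q(p(c)))))), p(c))  →  p(c)   [R2 at ε]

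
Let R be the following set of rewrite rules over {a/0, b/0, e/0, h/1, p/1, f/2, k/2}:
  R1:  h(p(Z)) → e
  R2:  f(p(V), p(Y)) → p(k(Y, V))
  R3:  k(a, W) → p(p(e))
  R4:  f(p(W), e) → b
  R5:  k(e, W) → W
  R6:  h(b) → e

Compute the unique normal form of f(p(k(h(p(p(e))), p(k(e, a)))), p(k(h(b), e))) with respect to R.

1. f(p(k(h(p(p(e))), p(k(e, a)))), p(k(h(b), e)))  →  p(k(k(h(b), e), k(h(p(p(e))), p(k(e, a)))))   [R2 at ε]
2. p(k(k(h(b), e), k(h(p(p(e))), p(k(e, a)))))  →  p(k(k(e, e), k(h(p(p(e))), p(k(e, a)))))   [R6 at 1.1.1]
3. p(k(k(e, e), k(h(p(p(e))), p(k(e, a)))))  →  p(k(e, k(h(p(p(e))), p(k(e, a)))))   [R5 at 1.1]
4. p(k(e, k(h(p(p(e))), p(k(e, a)))))  →  p(k(h(p(p(e))), p(k(e, a))))   [R5 at 1]
5. p(k(h(p(p(e))), p(k(e, a))))  →  p(k(e, p(k(e, a))))   [R1 at 1.1]
6. p(k(e, p(k(e, a))))  →  p(p(k(e, a)))   [R5 at 1]
7. p(p(k(e, a)))  →  p(p(a))   [R5 at 1.1]

p(p(a))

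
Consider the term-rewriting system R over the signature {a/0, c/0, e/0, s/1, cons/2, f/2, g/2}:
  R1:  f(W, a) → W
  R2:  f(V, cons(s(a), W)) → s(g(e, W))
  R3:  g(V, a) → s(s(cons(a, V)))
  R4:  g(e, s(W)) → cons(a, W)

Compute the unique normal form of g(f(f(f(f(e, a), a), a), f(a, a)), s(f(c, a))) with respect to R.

1. g(f(f(f(f(e, a), a), a), f(a, a)), s(f(c, a)))  →  g(f(f(f(e, a), a), f(a, a)), s(f(c, a)))   [R1 at 1.1]
2. g(f(f(f(e, a), a), f(a, a)), s(f(c, a)))  →  g(f(f(e, a), f(a, a)), s(f(c, a)))   [R1 at 1.1]
3. g(f(f(e, a), f(a, a)), s(f(c, a)))  →  g(f(e, f(a, a)), s(f(c, a)))   [R1 at 1.1]
4. g(f(e, f(a, a)), s(f(c, a)))  →  g(f(e, a), s(f(c, a)))   [R1 at 1.2]
5. g(f(e, a), s(f(c, a)))  →  g(e, s(f(c, a)))   [R1 at 1]
6. g(e, s(f(c, a)))  →  cons(a, f(c, a))   [R4 at ε]
7. cons(a, f(c, a))  →  cons(a, c)   [R1 at 2]

cons(a, c)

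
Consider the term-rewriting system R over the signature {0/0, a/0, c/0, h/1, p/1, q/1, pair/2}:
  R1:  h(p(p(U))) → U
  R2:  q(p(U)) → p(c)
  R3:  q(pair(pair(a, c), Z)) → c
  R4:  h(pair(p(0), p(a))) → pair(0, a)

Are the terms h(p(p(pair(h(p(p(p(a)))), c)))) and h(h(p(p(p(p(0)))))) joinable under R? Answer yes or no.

Reduce t₁ = h(p(p(pair(h(p(p(p(a)))), c)))):
1. h(p(p(pair(h(p(p(p(a)))), c))))  →  pair(h(p(p(p(a)))), c)   [R1 at ε]
2. pair(h(p(p(p(a)))), c)  →  pair(p(a), c)   [R1 at 1]

Reduce t₂ = h(h(p(p(p(p(0)))))):
1. h(h(p(p(p(p(0))))))  →  h(p(p(0)))   [R1 at 1]
2. h(p(p(0)))  →  0   [R1 at ε]

no — NF(t₁) = pair(p(a), c), NF(t₂) = 0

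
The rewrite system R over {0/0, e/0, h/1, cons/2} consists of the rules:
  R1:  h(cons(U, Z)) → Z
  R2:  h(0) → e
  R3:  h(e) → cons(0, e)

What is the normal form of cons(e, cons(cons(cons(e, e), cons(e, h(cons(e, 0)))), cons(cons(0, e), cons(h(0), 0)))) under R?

cons(e, cons(cons(cons(e, e), cons(e, 0)), cons(cons(0, e), cons(e, 0))))

1. cons(e, cons(cons(cons(e, e), cons(e, h(cons(e, 0)))), cons(cons(0, e), cons(h(0), 0))))  →  cons(e, cons(cons(cons(e, e), cons(e, 0)), cons(cons(0, e), cons(h(0), 0))))   [R1 at 2.1.2.2]
2. cons(e, cons(cons(cons(e, e), cons(e, 0)), cons(cons(0, e), cons(h(0), 0))))  →  cons(e, cons(cons(cons(e, e), cons(e, 0)), cons(cons(0, e), cons(e, 0))))   [R2 at 2.2.2.1]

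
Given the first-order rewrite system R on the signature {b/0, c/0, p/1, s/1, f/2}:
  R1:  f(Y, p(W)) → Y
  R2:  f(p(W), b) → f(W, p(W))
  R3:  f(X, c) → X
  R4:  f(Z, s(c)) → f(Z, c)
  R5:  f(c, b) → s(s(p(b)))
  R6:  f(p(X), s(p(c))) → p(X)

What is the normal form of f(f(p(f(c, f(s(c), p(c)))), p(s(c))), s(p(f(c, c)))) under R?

1. f(f(p(f(c, f(s(c), p(c)))), p(s(c))), s(p(f(c, c))))  →  f(p(f(c, f(s(c), p(c)))), s(p(f(c, c))))   [R1 at 1]
2. f(p(f(c, f(s(c), p(c)))), s(p(f(c, c))))  →  f(p(f(c, s(c))), s(p(f(c, c))))   [R1 at 1.1.2]
3. f(p(f(c, s(c))), s(p(f(c, c))))  →  f(p(f(c, c)), s(p(f(c, c))))   [R4 at 1.1]
4. f(p(f(c, c)), s(p(f(c, c))))  →  f(p(c), s(p(f(c, c))))   [R3 at 1.1]
5. f(p(c), s(p(f(c, c))))  →  f(p(c), s(p(c)))   [R3 at 2.1.1]
6. f(p(c), s(p(c)))  →  p(c)   [R6 at ε]

p(c)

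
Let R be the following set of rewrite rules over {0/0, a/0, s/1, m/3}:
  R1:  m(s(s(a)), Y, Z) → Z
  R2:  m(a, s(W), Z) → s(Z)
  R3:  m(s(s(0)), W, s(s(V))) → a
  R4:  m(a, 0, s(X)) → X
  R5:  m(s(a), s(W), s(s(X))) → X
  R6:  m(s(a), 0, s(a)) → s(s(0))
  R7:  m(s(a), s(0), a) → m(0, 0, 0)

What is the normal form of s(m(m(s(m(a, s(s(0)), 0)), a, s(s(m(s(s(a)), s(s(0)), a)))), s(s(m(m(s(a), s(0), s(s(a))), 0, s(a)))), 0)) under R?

1. s(m(m(s(m(a, s(s(0)), 0)), a, s(s(m(s(s(a)), s(s(0)), a)))), s(s(m(m(s(a), s(0), s(s(a))), 0, s(a)))), 0))  →  s(m(m(s(s(0)), a, s(s(m(s(s(a)), s(s(0)), a)))), s(s(m(m(s(a), s(0), s(s(a))), 0, s(a)))), 0))   [R2 at 1.1.1.1]
2. s(m(m(s(s(0)), a, s(s(m(s(s(a)), s(s(0)), a)))), s(s(m(m(s(a), s(0), s(s(a))), 0, s(a)))), 0))  →  s(m(a, s(s(m(m(s(a), s(0), s(s(a))), 0, s(a)))), 0))   [R3 at 1.1]
3. s(m(a, s(s(m(m(s(a), s(0), s(s(a))), 0, s(a)))), 0))  →  s(s(0))   [R2 at 1]

s(s(0))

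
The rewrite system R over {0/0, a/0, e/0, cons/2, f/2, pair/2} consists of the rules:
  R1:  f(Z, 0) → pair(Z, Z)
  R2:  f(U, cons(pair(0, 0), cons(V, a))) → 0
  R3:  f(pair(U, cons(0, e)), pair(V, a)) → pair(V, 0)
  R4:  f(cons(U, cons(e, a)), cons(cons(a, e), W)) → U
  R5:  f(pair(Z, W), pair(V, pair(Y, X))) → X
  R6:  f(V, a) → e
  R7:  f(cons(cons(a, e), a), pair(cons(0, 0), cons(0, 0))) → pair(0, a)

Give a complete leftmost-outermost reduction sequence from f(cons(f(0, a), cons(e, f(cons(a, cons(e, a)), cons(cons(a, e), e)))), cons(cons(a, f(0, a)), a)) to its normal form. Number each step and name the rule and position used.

e

1. f(cons(f(0, a), cons(e, f(cons(a, cons(e, a)), cons(cons(a, e), e)))), cons(cons(a, f(0, a)), a))  →  f(cons(e, cons(e, f(cons(a, cons(e, a)), cons(cons(a, e), e)))), cons(cons(a, f(0, a)), a))   [R6 at 1.1]
2. f(cons(e, cons(e, f(cons(a, cons(e, a)), cons(cons(a, e), e)))), cons(cons(a, f(0, a)), a))  →  f(cons(e, cons(e, a)), cons(cons(a, f(0, a)), a))   [R4 at 1.2.2]
3. f(cons(e, cons(e, a)), cons(cons(a, f(0, a)), a))  →  f(cons(e, cons(e, a)), cons(cons(a, e), a))   [R6 at 2.1.2]
4. f(cons(e, cons(e, a)), cons(cons(a, e), a))  →  e   [R4 at ε]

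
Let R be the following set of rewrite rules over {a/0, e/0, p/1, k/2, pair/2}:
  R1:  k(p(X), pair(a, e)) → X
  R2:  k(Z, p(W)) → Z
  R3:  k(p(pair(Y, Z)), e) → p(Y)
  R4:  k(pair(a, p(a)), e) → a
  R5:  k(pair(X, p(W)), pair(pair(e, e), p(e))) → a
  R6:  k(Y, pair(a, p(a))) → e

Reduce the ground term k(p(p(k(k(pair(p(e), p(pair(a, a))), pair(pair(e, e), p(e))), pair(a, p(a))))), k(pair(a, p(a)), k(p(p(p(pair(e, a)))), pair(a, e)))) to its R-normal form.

e

1. k(p(p(k(k(pair(p(e), p(pair(a, a))), pair(pair(e, e), p(e))), pair(a, p(a))))), k(pair(a, p(a)), k(p(p(p(pair(e, a)))), pair(a, e))))  →  k(p(p(e)), k(pair(a, p(a)), k(p(p(p(pair(e, a)))), pair(a, e))))   [R6 at 1.1.1]
2. k(p(p(e)), k(pair(a, p(a)), k(p(p(p(pair(e, a)))), pair(a, e))))  →  k(p(p(e)), k(pair(a, p(a)), p(p(pair(e, a)))))   [R1 at 2.2]
3. k(p(p(e)), k(pair(a, p(a)), p(p(pair(e, a)))))  →  k(p(p(e)), pair(a, p(a)))   [R2 at 2]
4. k(p(p(e)), pair(a, p(a)))  →  e   [R6 at ε]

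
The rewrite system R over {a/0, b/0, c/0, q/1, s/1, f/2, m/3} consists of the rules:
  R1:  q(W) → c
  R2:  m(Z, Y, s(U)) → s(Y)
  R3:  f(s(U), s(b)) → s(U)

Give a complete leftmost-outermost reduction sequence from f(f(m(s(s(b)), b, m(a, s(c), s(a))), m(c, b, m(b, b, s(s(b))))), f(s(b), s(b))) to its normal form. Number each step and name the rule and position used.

1. f(f(m(s(s(b)), b, m(a, s(c), s(a))), m(c, b, m(b, b, s(s(b))))), f(s(b), s(b)))  →  f(f(m(s(s(b)), b, s(s(c))), m(c, b, m(b, b, s(s(b))))), f(s(b), s(b)))   [R2 at 1.1.3]
2. f(f(m(s(s(b)), b, s(s(c))), m(c, b, m(b, b, s(s(b))))), f(s(b), s(b)))  →  f(f(s(b), m(c, b, m(b, b, s(s(b))))), f(s(b), s(b)))   [R2 at 1.1]
3. f(f(s(b), m(c, b, m(b, b, s(s(b))))), f(s(b), s(b)))  →  f(f(s(b), m(c, b, s(b))), f(s(b), s(b)))   [R2 at 1.2.3]
4. f(f(s(b), m(c, b, s(b))), f(s(b), s(b)))  →  f(f(s(b), s(b)), f(s(b), s(b)))   [R2 at 1.2]
5. f(f(s(b), s(b)), f(s(b), s(b)))  →  f(s(b), f(s(b), s(b)))   [R3 at 1]
6. f(s(b), f(s(b), s(b)))  →  f(s(b), s(b))   [R3 at 2]
7. f(s(b), s(b))  →  s(b)   [R3 at ε]

s(b)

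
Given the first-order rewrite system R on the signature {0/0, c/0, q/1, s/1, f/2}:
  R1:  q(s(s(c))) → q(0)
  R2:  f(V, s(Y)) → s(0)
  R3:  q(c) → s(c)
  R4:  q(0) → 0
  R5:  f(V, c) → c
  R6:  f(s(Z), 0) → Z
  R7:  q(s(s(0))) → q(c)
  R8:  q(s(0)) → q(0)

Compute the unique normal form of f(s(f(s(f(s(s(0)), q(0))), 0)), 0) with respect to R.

1. f(s(f(s(f(s(s(0)), q(0))), 0)), 0)  →  f(s(f(s(s(0)), q(0))), 0)   [R6 at ε]
2. f(s(f(s(s(0)), q(0))), 0)  →  f(s(s(0)), q(0))   [R6 at ε]
3. f(s(s(0)), q(0))  →  f(s(s(0)), 0)   [R4 at 2]
4. f(s(s(0)), 0)  →  s(0)   [R6 at ε]

s(0)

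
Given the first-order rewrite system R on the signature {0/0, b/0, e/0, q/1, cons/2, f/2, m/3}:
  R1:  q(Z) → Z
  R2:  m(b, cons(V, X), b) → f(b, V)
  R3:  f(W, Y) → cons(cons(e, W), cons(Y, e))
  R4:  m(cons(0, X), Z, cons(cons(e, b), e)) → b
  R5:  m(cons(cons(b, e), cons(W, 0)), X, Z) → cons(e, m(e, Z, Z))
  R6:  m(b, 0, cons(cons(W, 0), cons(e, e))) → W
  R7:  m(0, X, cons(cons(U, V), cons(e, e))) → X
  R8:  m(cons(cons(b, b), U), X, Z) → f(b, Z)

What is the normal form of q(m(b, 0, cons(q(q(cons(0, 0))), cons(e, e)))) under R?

1. q(m(b, 0, cons(q(q(cons(0, 0))), cons(e, e))))  →  m(b, 0, cons(q(q(cons(0, 0))), cons(e, e)))   [R1 at ε]
2. m(b, 0, cons(q(q(cons(0, 0))), cons(e, e)))  →  m(b, 0, cons(q(cons(0, 0)), cons(e, e)))   [R1 at 3.1]
3. m(b, 0, cons(q(cons(0, 0)), cons(e, e)))  →  m(b, 0, cons(cons(0, 0), cons(e, e)))   [R1 at 3.1]
4. m(b, 0, cons(cons(0, 0), cons(e, e)))  →  0   [R6 at ε]

0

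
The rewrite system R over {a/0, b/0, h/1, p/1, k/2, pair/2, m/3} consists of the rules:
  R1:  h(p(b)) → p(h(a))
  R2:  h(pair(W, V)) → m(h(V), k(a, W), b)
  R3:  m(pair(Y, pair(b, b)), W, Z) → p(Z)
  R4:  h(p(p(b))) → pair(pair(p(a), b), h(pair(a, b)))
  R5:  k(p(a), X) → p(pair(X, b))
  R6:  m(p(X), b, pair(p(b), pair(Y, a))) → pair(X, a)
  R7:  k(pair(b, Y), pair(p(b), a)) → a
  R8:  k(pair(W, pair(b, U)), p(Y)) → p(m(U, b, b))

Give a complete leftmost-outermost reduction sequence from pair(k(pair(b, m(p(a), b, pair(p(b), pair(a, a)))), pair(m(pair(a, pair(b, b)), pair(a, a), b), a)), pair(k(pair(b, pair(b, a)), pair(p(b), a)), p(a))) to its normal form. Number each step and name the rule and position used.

pair(a, pair(a, p(a)))

1. pair(k(pair(b, m(p(a), b, pair(p(b), pair(a, a)))), pair(m(pair(a, pair(b, b)), pair(a, a), b), a)), pair(k(pair(b, pair(b, a)), pair(p(b), a)), p(a)))  →  pair(k(pair(b, pair(a, a)), pair(m(pair(a, pair(b, b)), pair(a, a), b), a)), pair(k(pair(b, pair(b, a)), pair(p(b), a)), p(a)))   [R6 at 1.1.2]
2. pair(k(pair(b, pair(a, a)), pair(m(pair(a, pair(b, b)), pair(a, a), b), a)), pair(k(pair(b, pair(b, a)), pair(p(b), a)), p(a)))  →  pair(k(pair(b, pair(a, a)), pair(p(b), a)), pair(k(pair(b, pair(b, a)), pair(p(b), a)), p(a)))   [R3 at 1.2.1]
3. pair(k(pair(b, pair(a, a)), pair(p(b), a)), pair(k(pair(b, pair(b, a)), pair(p(b), a)), p(a)))  →  pair(a, pair(k(pair(b, pair(b, a)), pair(p(b), a)), p(a)))   [R7 at 1]
4. pair(a, pair(k(pair(b, pair(b, a)), pair(p(b), a)), p(a)))  →  pair(a, pair(a, p(a)))   [R7 at 2.1]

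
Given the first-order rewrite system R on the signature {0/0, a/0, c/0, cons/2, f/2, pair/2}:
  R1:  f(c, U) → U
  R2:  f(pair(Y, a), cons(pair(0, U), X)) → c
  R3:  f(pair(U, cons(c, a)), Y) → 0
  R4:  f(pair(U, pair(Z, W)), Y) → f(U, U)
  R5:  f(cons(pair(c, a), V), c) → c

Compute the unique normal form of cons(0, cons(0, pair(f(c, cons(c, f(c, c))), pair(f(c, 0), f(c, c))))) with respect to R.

1. cons(0, cons(0, pair(f(c, cons(c, f(c, c))), pair(f(c, 0), f(c, c)))))  →  cons(0, cons(0, pair(cons(c, f(c, c)), pair(f(c, 0), f(c, c)))))   [R1 at 2.2.1]
2. cons(0, cons(0, pair(cons(c, f(c, c)), pair(f(c, 0), f(c, c)))))  →  cons(0, cons(0, pair(cons(c, c), pair(f(c, 0), f(c, c)))))   [R1 at 2.2.1.2]
3. cons(0, cons(0, pair(cons(c, c), pair(f(c, 0), f(c, c)))))  →  cons(0, cons(0, pair(cons(c, c), pair(0, f(c, c)))))   [R1 at 2.2.2.1]
4. cons(0, cons(0, pair(cons(c, c), pair(0, f(c, c)))))  →  cons(0, cons(0, pair(cons(c, c), pair(0, c))))   [R1 at 2.2.2.2]

cons(0, cons(0, pair(cons(c, c), pair(0, c))))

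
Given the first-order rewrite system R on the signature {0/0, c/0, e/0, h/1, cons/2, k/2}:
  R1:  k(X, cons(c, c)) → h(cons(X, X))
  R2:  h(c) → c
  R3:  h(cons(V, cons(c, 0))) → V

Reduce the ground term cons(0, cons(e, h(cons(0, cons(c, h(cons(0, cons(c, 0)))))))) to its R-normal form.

1. cons(0, cons(e, h(cons(0, cons(c, h(cons(0, cons(c, 0))))))))  →  cons(0, cons(e, h(cons(0, cons(c, 0)))))   [R3 at 2.2.1.2.2]
2. cons(0, cons(e, h(cons(0, cons(c, 0)))))  →  cons(0, cons(e, 0))   [R3 at 2.2]

cons(0, cons(e, 0))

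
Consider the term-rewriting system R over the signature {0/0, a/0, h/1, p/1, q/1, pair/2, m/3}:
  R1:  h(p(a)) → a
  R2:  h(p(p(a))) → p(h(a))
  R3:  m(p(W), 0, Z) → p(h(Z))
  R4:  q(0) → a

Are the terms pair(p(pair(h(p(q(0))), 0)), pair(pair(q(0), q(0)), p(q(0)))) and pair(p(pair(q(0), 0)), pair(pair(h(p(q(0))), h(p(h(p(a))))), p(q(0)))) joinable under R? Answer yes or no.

yes — NF(t₁) = pair(p(pair(a, 0)), pair(pair(a, a), p(a))), NF(t₂) = pair(p(pair(a, 0)), pair(pair(a, a), p(a)))

Reduce t₁ = pair(p(pair(h(p(q(0))), 0)), pair(pair(q(0), q(0)), p(q(0)))):
1. pair(p(pair(h(p(q(0))), 0)), pair(pair(q(0), q(0)), p(q(0))))  →  pair(p(pair(h(p(a)), 0)), pair(pair(q(0), q(0)), p(q(0))))   [R4 at 1.1.1.1.1]
2. pair(p(pair(h(p(a)), 0)), pair(pair(q(0), q(0)), p(q(0))))  →  pair(p(pair(a, 0)), pair(pair(q(0), q(0)), p(q(0))))   [R1 at 1.1.1]
3. pair(p(pair(a, 0)), pair(pair(q(0), q(0)), p(q(0))))  →  pair(p(pair(a, 0)), pair(pair(a, q(0)), p(q(0))))   [R4 at 2.1.1]
4. pair(p(pair(a, 0)), pair(pair(a, q(0)), p(q(0))))  →  pair(p(pair(a, 0)), pair(pair(a, a), p(q(0))))   [R4 at 2.1.2]
5. pair(p(pair(a, 0)), pair(pair(a, a), p(q(0))))  →  pair(p(pair(a, 0)), pair(pair(a, a), p(a)))   [R4 at 2.2.1]

Reduce t₂ = pair(p(pair(q(0), 0)), pair(pair(h(p(q(0))), h(p(h(p(a))))), p(q(0)))):
1. pair(p(pair(q(0), 0)), pair(pair(h(p(q(0))), h(p(h(p(a))))), p(q(0))))  →  pair(p(pair(a, 0)), pair(pair(h(p(q(0))), h(p(h(p(a))))), p(q(0))))   [R4 at 1.1.1]
2. pair(p(pair(a, 0)), pair(pair(h(p(q(0))), h(p(h(p(a))))), p(q(0))))  →  pair(p(pair(a, 0)), pair(pair(h(p(a)), h(p(h(p(a))))), p(q(0))))   [R4 at 2.1.1.1.1]
3. pair(p(pair(a, 0)), pair(pair(h(p(a)), h(p(h(p(a))))), p(q(0))))  →  pair(p(pair(a, 0)), pair(pair(a, h(p(h(p(a))))), p(q(0))))   [R1 at 2.1.1]
4. pair(p(pair(a, 0)), pair(pair(a, h(p(h(p(a))))), p(q(0))))  →  pair(p(pair(a, 0)), pair(pair(a, h(p(a))), p(q(0))))   [R1 at 2.1.2.1.1]
5. pair(p(pair(a, 0)), pair(pair(a, h(p(a))), p(q(0))))  →  pair(p(pair(a, 0)), pair(pair(a, a), p(q(0))))   [R1 at 2.1.2]
6. pair(p(pair(a, 0)), pair(pair(a, a), p(q(0))))  →  pair(p(pair(a, 0)), pair(pair(a, a), p(a)))   [R4 at 2.2.1]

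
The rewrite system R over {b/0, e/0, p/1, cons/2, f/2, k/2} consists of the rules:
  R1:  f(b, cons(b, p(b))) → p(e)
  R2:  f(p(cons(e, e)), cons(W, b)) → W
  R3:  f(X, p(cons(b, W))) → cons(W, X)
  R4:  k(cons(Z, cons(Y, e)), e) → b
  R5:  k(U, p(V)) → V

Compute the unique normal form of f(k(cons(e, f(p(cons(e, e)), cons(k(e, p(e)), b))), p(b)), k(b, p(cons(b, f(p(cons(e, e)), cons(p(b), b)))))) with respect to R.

p(e)

1. f(k(cons(e, f(p(cons(e, e)), cons(k(e, p(e)), b))), p(b)), k(b, p(cons(b, f(p(cons(e, e)), cons(p(b), b))))))  →  f(b, k(b, p(cons(b, f(p(cons(e, e)), cons(p(b), b))))))   [R5 at 1]
2. f(b, k(b, p(cons(b, f(p(cons(e, e)), cons(p(b), b))))))  →  f(b, cons(b, f(p(cons(e, e)), cons(p(b), b))))   [R5 at 2]
3. f(b, cons(b, f(p(cons(e, e)), cons(p(b), b))))  →  f(b, cons(b, p(b)))   [R2 at 2.2]
4. f(b, cons(b, p(b)))  →  p(e)   [R1 at ε]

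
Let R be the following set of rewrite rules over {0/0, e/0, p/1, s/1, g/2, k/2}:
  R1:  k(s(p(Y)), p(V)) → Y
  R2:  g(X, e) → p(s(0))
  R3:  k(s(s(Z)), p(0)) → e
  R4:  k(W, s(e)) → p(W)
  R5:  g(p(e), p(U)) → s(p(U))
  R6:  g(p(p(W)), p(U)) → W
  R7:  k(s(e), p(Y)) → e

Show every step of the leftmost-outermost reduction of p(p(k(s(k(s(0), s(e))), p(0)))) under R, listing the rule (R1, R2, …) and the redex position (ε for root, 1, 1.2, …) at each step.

p(p(s(0)))

1. p(p(k(s(k(s(0), s(e))), p(0))))  →  p(p(k(s(p(s(0))), p(0))))   [R4 at 1.1.1.1]
2. p(p(k(s(p(s(0))), p(0))))  →  p(p(s(0)))   [R1 at 1.1]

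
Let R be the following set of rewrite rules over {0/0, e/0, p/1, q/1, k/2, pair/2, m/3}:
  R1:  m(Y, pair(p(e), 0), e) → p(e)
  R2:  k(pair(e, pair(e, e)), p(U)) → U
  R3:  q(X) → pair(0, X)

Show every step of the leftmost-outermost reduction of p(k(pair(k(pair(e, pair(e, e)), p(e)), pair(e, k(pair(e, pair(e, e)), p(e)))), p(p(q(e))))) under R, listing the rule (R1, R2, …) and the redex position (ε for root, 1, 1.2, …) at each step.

p(p(pair(0, e)))

1. p(k(pair(k(pair(e, pair(e, e)), p(e)), pair(e, k(pair(e, pair(e, e)), p(e)))), p(p(q(e)))))  →  p(k(pair(e, pair(e, k(pair(e, pair(e, e)), p(e)))), p(p(q(e)))))   [R2 at 1.1.1]
2. p(k(pair(e, pair(e, k(pair(e, pair(e, e)), p(e)))), p(p(q(e)))))  →  p(k(pair(e, pair(e, e)), p(p(q(e)))))   [R2 at 1.1.2.2]
3. p(k(pair(e, pair(e, e)), p(p(q(e)))))  →  p(p(q(e)))   [R2 at 1]
4. p(p(q(e)))  →  p(p(pair(0, e)))   [R3 at 1.1]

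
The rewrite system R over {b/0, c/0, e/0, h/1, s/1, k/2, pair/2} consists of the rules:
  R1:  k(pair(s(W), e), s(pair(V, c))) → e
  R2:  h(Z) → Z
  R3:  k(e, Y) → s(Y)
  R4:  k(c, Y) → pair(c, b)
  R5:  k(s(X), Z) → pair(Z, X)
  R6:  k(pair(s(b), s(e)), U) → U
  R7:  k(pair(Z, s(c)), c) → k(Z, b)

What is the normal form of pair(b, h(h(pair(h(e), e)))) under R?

pair(b, pair(e, e))

1. pair(b, h(h(pair(h(e), e))))  →  pair(b, h(pair(h(e), e)))   [R2 at 2]
2. pair(b, h(pair(h(e), e)))  →  pair(b, pair(h(e), e))   [R2 at 2]
3. pair(b, pair(h(e), e))  →  pair(b, pair(e, e))   [R2 at 2.1]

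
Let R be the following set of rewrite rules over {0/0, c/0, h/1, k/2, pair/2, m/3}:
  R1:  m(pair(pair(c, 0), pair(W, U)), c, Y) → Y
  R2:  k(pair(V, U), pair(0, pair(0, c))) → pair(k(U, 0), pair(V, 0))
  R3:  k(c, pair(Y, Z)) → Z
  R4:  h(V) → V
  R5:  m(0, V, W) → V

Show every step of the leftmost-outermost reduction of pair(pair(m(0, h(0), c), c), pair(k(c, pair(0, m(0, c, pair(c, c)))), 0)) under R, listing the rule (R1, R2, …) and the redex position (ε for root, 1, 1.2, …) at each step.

pair(pair(0, c), pair(c, 0))

1. pair(pair(m(0, h(0), c), c), pair(k(c, pair(0, m(0, c, pair(c, c)))), 0))  →  pair(pair(h(0), c), pair(k(c, pair(0, m(0, c, pair(c, c)))), 0))   [R5 at 1.1]
2. pair(pair(h(0), c), pair(k(c, pair(0, m(0, c, pair(c, c)))), 0))  →  pair(pair(0, c), pair(k(c, pair(0, m(0, c, pair(c, c)))), 0))   [R4 at 1.1]
3. pair(pair(0, c), pair(k(c, pair(0, m(0, c, pair(c, c)))), 0))  →  pair(pair(0, c), pair(m(0, c, pair(c, c)), 0))   [R3 at 2.1]
4. pair(pair(0, c), pair(m(0, c, pair(c, c)), 0))  →  pair(pair(0, c), pair(c, 0))   [R5 at 2.1]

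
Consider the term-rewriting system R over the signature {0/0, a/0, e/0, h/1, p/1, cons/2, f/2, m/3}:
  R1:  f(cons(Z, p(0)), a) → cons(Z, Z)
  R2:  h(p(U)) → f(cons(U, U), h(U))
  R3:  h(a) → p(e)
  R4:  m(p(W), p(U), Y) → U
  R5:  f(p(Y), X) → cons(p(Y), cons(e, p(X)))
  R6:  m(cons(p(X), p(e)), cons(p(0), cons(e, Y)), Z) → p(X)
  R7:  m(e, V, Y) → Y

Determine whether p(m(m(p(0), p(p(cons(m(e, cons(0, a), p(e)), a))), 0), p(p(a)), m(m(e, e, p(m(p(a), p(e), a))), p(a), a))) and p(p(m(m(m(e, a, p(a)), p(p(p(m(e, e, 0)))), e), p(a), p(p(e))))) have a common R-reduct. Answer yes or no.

Reduce t₁ = p(m(m(p(0), p(p(cons(m(e, cons(0, a), p(e)), a))), 0), p(p(a)), m(m(e, e, p(m(p(a), p(e), a))), p(a), a))):
1. p(m(m(p(0), p(p(cons(m(e, cons(0, a), p(e)), a))), 0), p(p(a)), m(m(e, e, p(m(p(a), p(e), a))), p(a), a)))  →  p(m(p(cons(m(e, cons(0, a), p(e)), a)), p(p(a)), m(m(e, e, p(m(p(a), p(e), a))), p(a), a)))   [R4 at 1.1]
2. p(m(p(cons(m(e, cons(0, a), p(e)), a)), p(p(a)), m(m(e, e, p(m(p(a), p(e), a))), p(a), a)))  →  p(p(a))   [R4 at 1]

Reduce t₂ = p(p(m(m(m(e, a, p(a)), p(p(p(m(e, e, 0)))), e), p(a), p(p(e))))):
1. p(p(m(m(m(e, a, p(a)), p(p(p(m(e, e, 0)))), e), p(a), p(p(e)))))  →  p(p(m(m(p(a), p(p(p(m(e, e, 0)))), e), p(a), p(p(e)))))   [R7 at 1.1.1.1]
2. p(p(m(m(p(a), p(p(p(m(e, e, 0)))), e), p(a), p(p(e)))))  →  p(p(m(p(p(m(e, e, 0))), p(a), p(p(e)))))   [R4 at 1.1.1]
3. p(p(m(p(p(m(e, e, 0))), p(a), p(p(e)))))  →  p(p(a))   [R4 at 1.1]

yes — NF(t₁) = p(p(a)), NF(t₂) = p(p(a))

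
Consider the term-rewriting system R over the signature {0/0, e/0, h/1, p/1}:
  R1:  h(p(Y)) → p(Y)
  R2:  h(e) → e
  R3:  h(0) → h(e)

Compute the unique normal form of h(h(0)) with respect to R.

e

1. h(h(0))  →  h(h(e))   [R3 at 1]
2. h(h(e))  →  h(e)   [R2 at 1]
3. h(e)  →  e   [R2 at ε]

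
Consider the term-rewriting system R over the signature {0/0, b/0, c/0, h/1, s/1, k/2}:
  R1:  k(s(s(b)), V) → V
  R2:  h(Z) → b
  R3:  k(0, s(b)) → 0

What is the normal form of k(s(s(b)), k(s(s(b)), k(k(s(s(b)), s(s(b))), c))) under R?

c

1. k(s(s(b)), k(s(s(b)), k(k(s(s(b)), s(s(b))), c)))  →  k(s(s(b)), k(k(s(s(b)), s(s(b))), c))   [R1 at ε]
2. k(s(s(b)), k(k(s(s(b)), s(s(b))), c))  →  k(k(s(s(b)), s(s(b))), c)   [R1 at ε]
3. k(k(s(s(b)), s(s(b))), c)  →  k(s(s(b)), c)   [R1 at 1]
4. k(s(s(b)), c)  →  c   [R1 at ε]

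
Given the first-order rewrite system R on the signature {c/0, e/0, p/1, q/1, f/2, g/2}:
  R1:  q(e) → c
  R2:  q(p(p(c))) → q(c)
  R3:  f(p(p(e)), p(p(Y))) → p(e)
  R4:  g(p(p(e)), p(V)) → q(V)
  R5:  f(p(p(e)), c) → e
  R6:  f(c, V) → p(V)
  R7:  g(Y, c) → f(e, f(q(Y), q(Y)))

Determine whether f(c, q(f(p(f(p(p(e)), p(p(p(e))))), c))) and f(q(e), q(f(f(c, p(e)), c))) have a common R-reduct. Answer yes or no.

yes — NF(t₁) = p(c), NF(t₂) = p(c)

Reduce t₁ = f(c, q(f(p(f(p(p(e)), p(p(p(e))))), c))):
1. f(c, q(f(p(f(p(p(e)), p(p(p(e))))), c)))  →  p(q(f(p(f(p(p(e)), p(p(p(e))))), c)))   [R6 at ε]
2. p(q(f(p(f(p(p(e)), p(p(p(e))))), c)))  →  p(q(f(p(p(e)), c)))   [R3 at 1.1.1.1]
3. p(q(f(p(p(e)), c)))  →  p(q(e))   [R5 at 1.1]
4. p(q(e))  →  p(c)   [R1 at 1]

Reduce t₂ = f(q(e), q(f(f(c, p(e)), c))):
1. f(q(e), q(f(f(c, p(e)), c)))  →  f(c, q(f(f(c, p(e)), c)))   [R1 at 1]
2. f(c, q(f(f(c, p(e)), c)))  →  p(q(f(f(c, p(e)), c)))   [R6 at ε]
3. p(q(f(f(c, p(e)), c)))  →  p(q(f(p(p(e)), c)))   [R6 at 1.1.1]
4. p(q(f(p(p(e)), c)))  →  p(q(e))   [R5 at 1.1]
5. p(q(e))  →  p(c)   [R1 at 1]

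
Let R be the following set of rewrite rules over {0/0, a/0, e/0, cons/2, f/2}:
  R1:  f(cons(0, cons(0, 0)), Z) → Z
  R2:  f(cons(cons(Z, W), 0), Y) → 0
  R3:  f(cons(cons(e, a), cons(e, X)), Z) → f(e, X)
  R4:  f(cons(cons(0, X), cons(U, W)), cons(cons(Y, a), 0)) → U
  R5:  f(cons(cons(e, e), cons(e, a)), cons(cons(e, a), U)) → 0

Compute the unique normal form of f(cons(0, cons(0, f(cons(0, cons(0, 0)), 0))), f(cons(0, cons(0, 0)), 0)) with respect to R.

1. f(cons(0, cons(0, f(cons(0, cons(0, 0)), 0))), f(cons(0, cons(0, 0)), 0))  →  f(cons(0, cons(0, 0)), f(cons(0, cons(0, 0)), 0))   [R1 at 1.2.2]
2. f(cons(0, cons(0, 0)), f(cons(0, cons(0, 0)), 0))  →  f(cons(0, cons(0, 0)), 0)   [R1 at ε]
3. f(cons(0, cons(0, 0)), 0)  →  0   [R1 at ε]

0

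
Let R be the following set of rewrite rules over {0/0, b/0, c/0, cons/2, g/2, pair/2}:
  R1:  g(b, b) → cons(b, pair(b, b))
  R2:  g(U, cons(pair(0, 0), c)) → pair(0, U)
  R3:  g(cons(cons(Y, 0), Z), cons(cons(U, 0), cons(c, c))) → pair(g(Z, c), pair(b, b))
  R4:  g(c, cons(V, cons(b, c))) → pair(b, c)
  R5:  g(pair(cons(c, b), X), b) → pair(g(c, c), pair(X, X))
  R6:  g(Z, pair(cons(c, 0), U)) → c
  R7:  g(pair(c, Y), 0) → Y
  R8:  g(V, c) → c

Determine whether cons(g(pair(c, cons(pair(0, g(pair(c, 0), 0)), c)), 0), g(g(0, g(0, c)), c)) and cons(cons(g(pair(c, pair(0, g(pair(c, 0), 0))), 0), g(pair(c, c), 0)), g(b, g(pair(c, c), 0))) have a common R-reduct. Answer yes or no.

yes — NF(t₁) = cons(cons(pair(0, 0), c), c), NF(t₂) = cons(cons(pair(0, 0), c), c)

Reduce t₁ = cons(g(pair(c, cons(pair(0, g(pair(c, 0), 0)), c)), 0), g(g(0, g(0, c)), c)):
1. cons(g(pair(c, cons(pair(0, g(pair(c, 0), 0)), c)), 0), g(g(0, g(0, c)), c))  →  cons(cons(pair(0, g(pair(c, 0), 0)), c), g(g(0, g(0, c)), c))   [R7 at 1]
2. cons(cons(pair(0, g(pair(c, 0), 0)), c), g(g(0, g(0, c)), c))  →  cons(cons(pair(0, 0), c), g(g(0, g(0, c)), c))   [R7 at 1.1.2]
3. cons(cons(pair(0, 0), c), g(g(0, g(0, c)), c))  →  cons(cons(pair(0, 0), c), c)   [R8 at 2]

Reduce t₂ = cons(cons(g(pair(c, pair(0, g(pair(c, 0), 0))), 0), g(pair(c, c), 0)), g(b, g(pair(c, c), 0))):
1. cons(cons(g(pair(c, pair(0, g(pair(c, 0), 0))), 0), g(pair(c, c), 0)), g(b, g(pair(c, c), 0)))  →  cons(cons(pair(0, g(pair(c, 0), 0)), g(pair(c, c), 0)), g(b, g(pair(c, c), 0)))   [R7 at 1.1]
2. cons(cons(pair(0, g(pair(c, 0), 0)), g(pair(c, c), 0)), g(b, g(pair(c, c), 0)))  →  cons(cons(pair(0, 0), g(pair(c, c), 0)), g(b, g(pair(c, c), 0)))   [R7 at 1.1.2]
3. cons(cons(pair(0, 0), g(pair(c, c), 0)), g(b, g(pair(c, c), 0)))  →  cons(cons(pair(0, 0), c), g(b, g(pair(c, c), 0)))   [R7 at 1.2]
4. cons(cons(pair(0, 0), c), g(b, g(pair(c, c), 0)))  →  cons(cons(pair(0, 0), c), g(b, c))   [R7 at 2.2]
5. cons(cons(pair(0, 0), c), g(b, c))  →  cons(cons(pair(0, 0), c), c)   [R8 at 2]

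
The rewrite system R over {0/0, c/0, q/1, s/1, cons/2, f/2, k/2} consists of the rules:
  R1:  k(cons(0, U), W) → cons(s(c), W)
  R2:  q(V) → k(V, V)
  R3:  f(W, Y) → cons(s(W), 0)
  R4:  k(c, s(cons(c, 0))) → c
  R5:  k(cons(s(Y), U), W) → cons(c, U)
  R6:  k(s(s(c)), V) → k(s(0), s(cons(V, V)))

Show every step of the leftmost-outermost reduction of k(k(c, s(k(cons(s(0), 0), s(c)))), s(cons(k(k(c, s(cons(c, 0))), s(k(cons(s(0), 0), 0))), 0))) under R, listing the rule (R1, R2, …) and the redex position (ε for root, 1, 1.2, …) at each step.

c

1. k(k(c, s(k(cons(s(0), 0), s(c)))), s(cons(k(k(c, s(cons(c, 0))), s(k(cons(s(0), 0), 0))), 0)))  →  k(k(c, s(cons(c, 0))), s(cons(k(k(c, s(cons(c, 0))), s(k(cons(s(0), 0), 0))), 0)))   [R5 at 1.2.1]
2. k(k(c, s(cons(c, 0))), s(cons(k(k(c, s(cons(c, 0))), s(k(cons(s(0), 0), 0))), 0)))  →  k(c, s(cons(k(k(c, s(cons(c, 0))), s(k(cons(s(0), 0), 0))), 0)))   [R4 at 1]
3. k(c, s(cons(k(k(c, s(cons(c, 0))), s(k(cons(s(0), 0), 0))), 0)))  →  k(c, s(cons(k(c, s(k(cons(s(0), 0), 0))), 0)))   [R4 at 2.1.1.1]
4. k(c, s(cons(k(c, s(k(cons(s(0), 0), 0))), 0)))  →  k(c, s(cons(k(c, s(cons(c, 0))), 0)))   [R5 at 2.1.1.2.1]
5. k(c, s(cons(k(c, s(cons(c, 0))), 0)))  →  k(c, s(cons(c, 0)))   [R4 at 2.1.1]
6. k(c, s(cons(c, 0)))  →  c   [R4 at ε]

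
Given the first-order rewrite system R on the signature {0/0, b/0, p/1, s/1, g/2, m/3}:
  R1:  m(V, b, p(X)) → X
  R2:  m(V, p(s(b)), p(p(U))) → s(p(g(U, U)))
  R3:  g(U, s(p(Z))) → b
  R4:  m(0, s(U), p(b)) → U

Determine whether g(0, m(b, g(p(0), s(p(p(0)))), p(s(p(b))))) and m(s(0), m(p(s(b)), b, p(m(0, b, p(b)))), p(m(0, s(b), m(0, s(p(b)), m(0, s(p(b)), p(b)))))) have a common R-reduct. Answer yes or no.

yes — NF(t₁) = b, NF(t₂) = b

Reduce t₁ = g(0, m(b, g(p(0), s(p(p(0)))), p(s(p(b))))):
1. g(0, m(b, g(p(0), s(p(p(0)))), p(s(p(b)))))  →  g(0, m(b, b, p(s(p(b)))))   [R3 at 2.2]
2. g(0, m(b, b, p(s(p(b)))))  →  g(0, s(p(b)))   [R1 at 2]
3. g(0, s(p(b)))  →  b   [R3 at ε]

Reduce t₂ = m(s(0), m(p(s(b)), b, p(m(0, b, p(b)))), p(m(0, s(b), m(0, s(p(b)), m(0, s(p(b)), p(b)))))):
1. m(s(0), m(p(s(b)), b, p(m(0, b, p(b)))), p(m(0, s(b), m(0, s(p(b)), m(0, s(p(b)), p(b))))))  →  m(s(0), m(0, b, p(b)), p(m(0, s(b), m(0, s(p(b)), m(0, s(p(b)), p(b))))))   [R1 at 2]
2. m(s(0), m(0, b, p(b)), p(m(0, s(b), m(0, s(p(b)), m(0, s(p(b)), p(b))))))  →  m(s(0), b, p(m(0, s(b), m(0, s(p(b)), m(0, s(p(b)), p(b))))))   [R1 at 2]
3. m(s(0), b, p(m(0, s(b), m(0, s(p(b)), m(0, s(p(b)), p(b))))))  →  m(0, s(b), m(0, s(p(b)), m(0, s(p(b)), p(b))))   [R1 at ε]
4. m(0, s(b), m(0, s(p(b)), m(0, s(p(b)), p(b))))  →  m(0, s(b), m(0, s(p(b)), p(b)))   [R4 at 3.3]
5. m(0, s(b), m(0, s(p(b)), p(b)))  →  m(0, s(b), p(b))   [R4 at 3]
6. m(0, s(b), p(b))  →  b   [R4 at ε]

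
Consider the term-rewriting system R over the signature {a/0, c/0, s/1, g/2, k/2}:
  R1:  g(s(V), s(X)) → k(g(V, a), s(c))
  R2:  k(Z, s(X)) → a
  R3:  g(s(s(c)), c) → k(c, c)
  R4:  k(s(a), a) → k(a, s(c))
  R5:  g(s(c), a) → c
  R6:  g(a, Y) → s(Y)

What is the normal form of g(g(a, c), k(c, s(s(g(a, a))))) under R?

c

1. g(g(a, c), k(c, s(s(g(a, a)))))  →  g(s(c), k(c, s(s(g(a, a)))))   [R6 at 1]
2. g(s(c), k(c, s(s(g(a, a)))))  →  g(s(c), a)   [R2 at 2]
3. g(s(c), a)  →  c   [R5 at ε]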